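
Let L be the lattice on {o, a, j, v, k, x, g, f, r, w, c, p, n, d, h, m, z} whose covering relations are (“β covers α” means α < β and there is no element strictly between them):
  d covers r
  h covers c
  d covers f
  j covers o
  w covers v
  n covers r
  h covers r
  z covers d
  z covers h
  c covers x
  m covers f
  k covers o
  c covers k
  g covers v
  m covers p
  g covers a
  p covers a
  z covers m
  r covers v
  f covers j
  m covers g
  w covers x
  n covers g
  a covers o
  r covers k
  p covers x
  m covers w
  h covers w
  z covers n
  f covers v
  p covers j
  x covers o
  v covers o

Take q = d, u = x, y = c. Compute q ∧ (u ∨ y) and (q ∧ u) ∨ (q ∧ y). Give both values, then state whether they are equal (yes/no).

u ∨ y = c, so q ∧ (u ∨ y) = d ∧ c = k.
q ∧ u = o and q ∧ y = k, so (q ∧ u) ∨ (q ∧ y) = o ∨ k = k.
Equal: yes.

k; k; yes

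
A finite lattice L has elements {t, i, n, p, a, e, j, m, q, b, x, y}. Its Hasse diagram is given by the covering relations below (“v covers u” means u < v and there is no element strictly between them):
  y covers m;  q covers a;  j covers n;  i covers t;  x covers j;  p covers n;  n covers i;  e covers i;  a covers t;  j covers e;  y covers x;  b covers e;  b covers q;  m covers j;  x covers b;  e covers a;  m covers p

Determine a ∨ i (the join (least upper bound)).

Common upper bounds of {a, i}: b, e, j, m, x, y.
The least among these is e.

e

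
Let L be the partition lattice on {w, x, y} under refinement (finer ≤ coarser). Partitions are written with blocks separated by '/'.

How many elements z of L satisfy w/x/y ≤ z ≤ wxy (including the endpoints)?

5

The interval [w/x/y, wxy] = {w/x/y, w/xy, wx/y, wxy, wy/x}, which has 5 elements.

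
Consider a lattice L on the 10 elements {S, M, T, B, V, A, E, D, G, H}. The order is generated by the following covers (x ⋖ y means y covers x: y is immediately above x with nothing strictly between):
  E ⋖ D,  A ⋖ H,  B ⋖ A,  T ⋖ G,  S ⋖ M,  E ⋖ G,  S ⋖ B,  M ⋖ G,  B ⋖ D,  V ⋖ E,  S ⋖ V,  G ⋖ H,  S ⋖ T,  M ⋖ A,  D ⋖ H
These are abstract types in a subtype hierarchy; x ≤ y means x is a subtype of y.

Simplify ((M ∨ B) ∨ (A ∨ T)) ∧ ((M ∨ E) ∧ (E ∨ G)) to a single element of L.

G

M ∨ B = A
A ∨ T = H
A ∨ H = H
M ∨ E = G
E ∨ G = G
G ∧ G = G
H ∧ G = G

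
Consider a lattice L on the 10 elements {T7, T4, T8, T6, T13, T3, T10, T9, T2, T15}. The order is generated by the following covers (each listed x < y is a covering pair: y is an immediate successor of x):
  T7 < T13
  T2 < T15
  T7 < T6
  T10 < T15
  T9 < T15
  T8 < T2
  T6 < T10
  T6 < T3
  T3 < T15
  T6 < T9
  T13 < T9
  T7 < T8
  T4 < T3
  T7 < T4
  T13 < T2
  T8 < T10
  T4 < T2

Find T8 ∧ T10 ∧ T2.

Common lower bounds of {T8, T10, T2}: T7, T8.
The greatest among these is T8.

T8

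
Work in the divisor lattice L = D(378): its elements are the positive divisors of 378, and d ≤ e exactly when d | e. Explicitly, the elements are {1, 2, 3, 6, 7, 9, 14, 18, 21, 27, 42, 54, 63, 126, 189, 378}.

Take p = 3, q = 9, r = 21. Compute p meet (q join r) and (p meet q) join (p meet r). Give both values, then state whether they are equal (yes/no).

3; 3; yes

q join r = 63, so p meet (q join r) = 3 meet 63 = 3.
p meet q = 3 and p meet r = 3, so (p meet q) join (p meet r) = 3 join 3 = 3.
Equal: yes.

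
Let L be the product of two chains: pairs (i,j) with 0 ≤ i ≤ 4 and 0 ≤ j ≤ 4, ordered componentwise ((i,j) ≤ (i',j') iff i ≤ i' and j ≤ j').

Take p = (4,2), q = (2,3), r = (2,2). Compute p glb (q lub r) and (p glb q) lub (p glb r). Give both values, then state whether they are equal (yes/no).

q lub r = (2,3), so p glb (q lub r) = (4,2) glb (2,3) = (2,2).
p glb q = (2,2) and p glb r = (2,2), so (p glb q) lub (p glb r) = (2,2) lub (2,2) = (2,2).
Equal: yes.

(2,2); (2,2); yes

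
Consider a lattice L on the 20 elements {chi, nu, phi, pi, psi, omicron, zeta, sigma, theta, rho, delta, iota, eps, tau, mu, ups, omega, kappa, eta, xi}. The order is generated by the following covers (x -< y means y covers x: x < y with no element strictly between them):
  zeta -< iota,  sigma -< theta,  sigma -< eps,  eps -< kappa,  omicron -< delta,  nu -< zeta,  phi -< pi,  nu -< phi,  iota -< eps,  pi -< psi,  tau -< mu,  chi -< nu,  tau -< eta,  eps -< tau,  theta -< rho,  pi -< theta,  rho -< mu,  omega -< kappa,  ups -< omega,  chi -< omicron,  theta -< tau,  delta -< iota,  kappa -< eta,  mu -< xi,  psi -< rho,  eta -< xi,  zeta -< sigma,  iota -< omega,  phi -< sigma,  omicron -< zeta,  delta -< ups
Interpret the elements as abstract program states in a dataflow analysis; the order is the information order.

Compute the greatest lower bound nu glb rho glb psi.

nu

Common lower bounds of {nu, rho, psi}: chi, nu.
The greatest among these is nu.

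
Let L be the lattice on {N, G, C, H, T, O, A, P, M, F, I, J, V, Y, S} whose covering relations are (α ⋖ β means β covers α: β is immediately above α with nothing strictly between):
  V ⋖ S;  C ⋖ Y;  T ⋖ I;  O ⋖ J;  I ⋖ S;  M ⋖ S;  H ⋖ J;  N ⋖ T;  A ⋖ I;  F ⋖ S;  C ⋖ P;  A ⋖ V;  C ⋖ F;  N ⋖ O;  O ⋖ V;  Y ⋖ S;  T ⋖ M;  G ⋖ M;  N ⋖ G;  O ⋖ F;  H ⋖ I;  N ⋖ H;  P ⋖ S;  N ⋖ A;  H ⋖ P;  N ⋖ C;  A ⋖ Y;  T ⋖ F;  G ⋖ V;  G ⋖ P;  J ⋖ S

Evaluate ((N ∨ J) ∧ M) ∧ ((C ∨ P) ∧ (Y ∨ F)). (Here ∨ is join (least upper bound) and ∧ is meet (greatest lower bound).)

N

N ∨ J = J
J ∧ M = N
C ∨ P = P
Y ∨ F = S
P ∧ S = P
N ∧ P = N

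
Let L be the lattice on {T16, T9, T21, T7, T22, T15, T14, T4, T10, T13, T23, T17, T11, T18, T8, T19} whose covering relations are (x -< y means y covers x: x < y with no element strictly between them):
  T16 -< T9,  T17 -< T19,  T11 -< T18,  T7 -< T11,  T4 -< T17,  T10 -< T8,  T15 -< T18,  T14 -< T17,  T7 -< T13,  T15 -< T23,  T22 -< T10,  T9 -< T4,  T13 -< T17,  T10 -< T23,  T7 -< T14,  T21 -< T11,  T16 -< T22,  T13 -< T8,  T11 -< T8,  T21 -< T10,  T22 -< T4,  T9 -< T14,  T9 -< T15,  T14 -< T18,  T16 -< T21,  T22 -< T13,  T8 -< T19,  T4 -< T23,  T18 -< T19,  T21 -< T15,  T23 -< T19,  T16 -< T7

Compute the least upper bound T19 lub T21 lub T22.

T19

Common upper bounds of {T19, T21, T22}: T19.
The least among these is T19.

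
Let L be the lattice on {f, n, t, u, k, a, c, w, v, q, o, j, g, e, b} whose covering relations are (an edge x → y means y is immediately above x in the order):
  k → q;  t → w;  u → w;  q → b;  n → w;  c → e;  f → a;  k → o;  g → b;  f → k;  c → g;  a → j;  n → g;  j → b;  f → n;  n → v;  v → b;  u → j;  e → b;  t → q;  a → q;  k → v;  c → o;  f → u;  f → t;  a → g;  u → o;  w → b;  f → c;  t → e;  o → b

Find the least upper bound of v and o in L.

b

Common upper bounds of {v, o}: b.
The least among these is b.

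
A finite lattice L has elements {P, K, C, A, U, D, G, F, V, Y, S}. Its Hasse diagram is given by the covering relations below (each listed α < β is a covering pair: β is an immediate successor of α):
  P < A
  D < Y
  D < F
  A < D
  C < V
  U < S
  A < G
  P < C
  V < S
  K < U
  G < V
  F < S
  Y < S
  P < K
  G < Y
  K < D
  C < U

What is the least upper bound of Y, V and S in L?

S

Common upper bounds of {Y, V, S}: S.
The least among these is S.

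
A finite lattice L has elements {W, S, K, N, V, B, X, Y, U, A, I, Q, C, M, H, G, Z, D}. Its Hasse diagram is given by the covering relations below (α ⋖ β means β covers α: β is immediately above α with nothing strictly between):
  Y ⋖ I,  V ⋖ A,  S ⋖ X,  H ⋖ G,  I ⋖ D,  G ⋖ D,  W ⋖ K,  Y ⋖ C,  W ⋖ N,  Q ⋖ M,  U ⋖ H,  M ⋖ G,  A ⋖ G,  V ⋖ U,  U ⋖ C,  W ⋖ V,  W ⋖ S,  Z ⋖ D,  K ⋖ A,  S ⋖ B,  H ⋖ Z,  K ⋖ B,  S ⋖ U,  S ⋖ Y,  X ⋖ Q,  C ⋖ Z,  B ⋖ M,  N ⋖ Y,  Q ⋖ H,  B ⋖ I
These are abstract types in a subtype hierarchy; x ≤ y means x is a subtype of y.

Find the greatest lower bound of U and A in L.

V

Common lower bounds of {U, A}: V, W.
The greatest among these is V.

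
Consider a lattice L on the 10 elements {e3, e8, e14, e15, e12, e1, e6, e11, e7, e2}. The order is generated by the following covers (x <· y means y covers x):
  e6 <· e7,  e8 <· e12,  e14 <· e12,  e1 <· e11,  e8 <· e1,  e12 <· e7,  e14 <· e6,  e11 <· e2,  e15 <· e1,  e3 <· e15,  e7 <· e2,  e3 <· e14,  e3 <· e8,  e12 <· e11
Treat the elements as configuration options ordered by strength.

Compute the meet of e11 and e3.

e3

Common lower bounds of {e11, e3}: e3.
The greatest among these is e3.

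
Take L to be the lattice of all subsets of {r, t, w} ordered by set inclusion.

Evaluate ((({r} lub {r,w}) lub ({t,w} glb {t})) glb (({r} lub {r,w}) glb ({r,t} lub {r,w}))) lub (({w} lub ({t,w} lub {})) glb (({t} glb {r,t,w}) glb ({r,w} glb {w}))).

{r,w}

{r} ∨ {r,w} = {r,w}
{t,w} ∧ {t} = {t}
{r,w} ∨ {t} = {r,t,w}
{r} ∨ {r,w} = {r,w}
{r,t} ∨ {r,w} = {r,t,w}
{r,w} ∧ {r,t,w} = {r,w}
{r,t,w} ∧ {r,w} = {r,w}
{t,w} ∨ {} = {t,w}
{w} ∨ {t,w} = {t,w}
{t} ∧ {r,t,w} = {t}
{r,w} ∧ {w} = {w}
{t} ∧ {w} = {}
{t,w} ∧ {} = {}
{r,w} ∨ {} = {r,w}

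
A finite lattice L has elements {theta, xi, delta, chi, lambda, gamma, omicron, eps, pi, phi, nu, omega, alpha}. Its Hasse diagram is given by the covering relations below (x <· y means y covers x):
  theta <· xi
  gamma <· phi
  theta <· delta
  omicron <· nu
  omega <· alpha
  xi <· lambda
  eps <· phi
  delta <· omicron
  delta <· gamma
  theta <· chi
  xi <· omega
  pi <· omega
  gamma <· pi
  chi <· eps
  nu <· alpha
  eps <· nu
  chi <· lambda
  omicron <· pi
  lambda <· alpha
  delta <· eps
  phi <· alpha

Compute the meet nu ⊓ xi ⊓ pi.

theta

Common lower bounds of {nu, xi, pi}: theta.
The greatest among these is theta.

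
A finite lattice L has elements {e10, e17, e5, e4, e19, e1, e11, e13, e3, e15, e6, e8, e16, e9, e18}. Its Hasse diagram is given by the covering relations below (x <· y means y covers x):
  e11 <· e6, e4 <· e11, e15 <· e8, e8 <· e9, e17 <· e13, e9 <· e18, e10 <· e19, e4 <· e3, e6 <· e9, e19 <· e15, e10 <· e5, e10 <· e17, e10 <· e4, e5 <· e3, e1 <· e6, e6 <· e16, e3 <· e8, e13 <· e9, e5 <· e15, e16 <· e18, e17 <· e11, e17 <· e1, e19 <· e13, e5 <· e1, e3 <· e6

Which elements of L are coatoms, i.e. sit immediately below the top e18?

The coatoms are exactly the elements covered by e18: e16, e9.

e16, e9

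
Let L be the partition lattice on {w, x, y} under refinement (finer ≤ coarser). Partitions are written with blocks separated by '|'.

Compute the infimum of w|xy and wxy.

w|xy

Common lower bounds of {w|xy, wxy}: w|xy, w|x|y.
The greatest among these is w|xy.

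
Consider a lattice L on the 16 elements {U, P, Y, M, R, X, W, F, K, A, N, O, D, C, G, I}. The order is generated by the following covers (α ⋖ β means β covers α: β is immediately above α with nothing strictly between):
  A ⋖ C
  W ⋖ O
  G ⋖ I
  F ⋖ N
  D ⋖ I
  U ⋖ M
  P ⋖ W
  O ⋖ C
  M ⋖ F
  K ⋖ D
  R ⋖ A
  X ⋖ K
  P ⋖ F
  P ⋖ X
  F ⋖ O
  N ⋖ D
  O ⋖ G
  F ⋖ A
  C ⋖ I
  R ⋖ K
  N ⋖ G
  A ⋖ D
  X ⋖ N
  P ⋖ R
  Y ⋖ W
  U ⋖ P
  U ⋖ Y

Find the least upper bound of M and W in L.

O

Common upper bounds of {M, W}: C, G, I, O.
The least among these is O.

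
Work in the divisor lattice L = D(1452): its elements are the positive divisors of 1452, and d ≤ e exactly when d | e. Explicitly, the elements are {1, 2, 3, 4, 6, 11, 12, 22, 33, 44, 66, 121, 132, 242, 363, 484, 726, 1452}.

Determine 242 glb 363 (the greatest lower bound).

121

In the divisibility order, the meet is the greatest common divisor: gcd(242, 363) = 121.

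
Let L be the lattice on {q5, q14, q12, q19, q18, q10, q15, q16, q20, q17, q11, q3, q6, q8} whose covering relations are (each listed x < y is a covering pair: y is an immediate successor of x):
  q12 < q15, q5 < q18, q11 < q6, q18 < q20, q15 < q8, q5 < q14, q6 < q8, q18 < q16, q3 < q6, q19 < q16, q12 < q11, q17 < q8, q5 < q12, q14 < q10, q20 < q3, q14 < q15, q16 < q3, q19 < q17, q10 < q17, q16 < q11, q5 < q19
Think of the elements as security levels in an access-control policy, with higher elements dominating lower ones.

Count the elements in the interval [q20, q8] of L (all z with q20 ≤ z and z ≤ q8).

The interval [q20, q8] = {q20, q3, q6, q8}, which has 4 elements.

4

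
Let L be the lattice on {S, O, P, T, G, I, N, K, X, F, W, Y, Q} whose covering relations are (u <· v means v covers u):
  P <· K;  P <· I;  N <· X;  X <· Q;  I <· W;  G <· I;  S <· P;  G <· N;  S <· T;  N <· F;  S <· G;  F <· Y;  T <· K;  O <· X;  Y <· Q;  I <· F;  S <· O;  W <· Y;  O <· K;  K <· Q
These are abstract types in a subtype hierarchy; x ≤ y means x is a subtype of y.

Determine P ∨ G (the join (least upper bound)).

I

Common upper bounds of {P, G}: F, I, Q, W, Y.
The least among these is I.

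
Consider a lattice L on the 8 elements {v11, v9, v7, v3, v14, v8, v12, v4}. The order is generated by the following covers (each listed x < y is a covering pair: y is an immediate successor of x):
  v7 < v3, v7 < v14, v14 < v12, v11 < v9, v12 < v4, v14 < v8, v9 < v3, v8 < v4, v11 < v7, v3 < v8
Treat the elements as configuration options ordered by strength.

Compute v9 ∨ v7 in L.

v9 ∨ v7 = v3

v3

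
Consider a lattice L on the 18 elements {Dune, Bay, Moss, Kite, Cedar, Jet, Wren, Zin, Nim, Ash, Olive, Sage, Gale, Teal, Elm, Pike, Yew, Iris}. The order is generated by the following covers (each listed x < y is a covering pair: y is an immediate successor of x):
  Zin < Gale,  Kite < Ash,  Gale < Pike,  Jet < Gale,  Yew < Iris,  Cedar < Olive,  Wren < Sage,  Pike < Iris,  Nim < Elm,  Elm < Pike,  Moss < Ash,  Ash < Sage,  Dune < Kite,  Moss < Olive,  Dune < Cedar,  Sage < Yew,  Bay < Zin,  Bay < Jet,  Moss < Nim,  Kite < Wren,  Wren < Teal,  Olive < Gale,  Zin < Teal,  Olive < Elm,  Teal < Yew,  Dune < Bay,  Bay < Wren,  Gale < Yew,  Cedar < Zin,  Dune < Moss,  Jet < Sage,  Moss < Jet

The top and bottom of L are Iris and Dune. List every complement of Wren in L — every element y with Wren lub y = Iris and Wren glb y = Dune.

Elm, Nim

Need y with Wren ∨ y = Iris and Wren ∧ y = Dune.
Checking each element gives: Elm, Nim.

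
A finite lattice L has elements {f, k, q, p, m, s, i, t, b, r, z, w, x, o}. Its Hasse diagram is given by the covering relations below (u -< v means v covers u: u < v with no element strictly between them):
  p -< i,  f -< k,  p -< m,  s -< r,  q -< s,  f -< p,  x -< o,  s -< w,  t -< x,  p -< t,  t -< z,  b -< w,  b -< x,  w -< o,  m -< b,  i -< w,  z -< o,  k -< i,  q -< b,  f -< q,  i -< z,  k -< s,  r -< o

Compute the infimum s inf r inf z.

k

Common lower bounds of {s, r, z}: f, k.
The greatest among these is k.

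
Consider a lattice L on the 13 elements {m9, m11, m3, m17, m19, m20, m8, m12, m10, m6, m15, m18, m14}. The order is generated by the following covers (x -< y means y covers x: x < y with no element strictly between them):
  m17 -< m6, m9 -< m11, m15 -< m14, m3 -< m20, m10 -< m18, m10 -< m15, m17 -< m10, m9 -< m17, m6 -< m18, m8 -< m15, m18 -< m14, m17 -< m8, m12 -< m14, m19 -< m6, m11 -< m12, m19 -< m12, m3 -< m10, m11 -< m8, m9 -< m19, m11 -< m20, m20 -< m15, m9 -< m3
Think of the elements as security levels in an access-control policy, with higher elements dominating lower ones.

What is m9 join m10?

Common upper bounds of {m9, m10}: m10, m14, m15, m18.
The least among these is m10.

m10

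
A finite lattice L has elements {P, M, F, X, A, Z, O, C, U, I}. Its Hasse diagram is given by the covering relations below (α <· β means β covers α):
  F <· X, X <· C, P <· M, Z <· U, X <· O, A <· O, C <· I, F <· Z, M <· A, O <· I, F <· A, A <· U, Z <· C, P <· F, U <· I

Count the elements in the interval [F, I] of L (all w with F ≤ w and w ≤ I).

8

The interval [F, I] = {A, C, F, I, O, U, X, Z}, which has 8 elements.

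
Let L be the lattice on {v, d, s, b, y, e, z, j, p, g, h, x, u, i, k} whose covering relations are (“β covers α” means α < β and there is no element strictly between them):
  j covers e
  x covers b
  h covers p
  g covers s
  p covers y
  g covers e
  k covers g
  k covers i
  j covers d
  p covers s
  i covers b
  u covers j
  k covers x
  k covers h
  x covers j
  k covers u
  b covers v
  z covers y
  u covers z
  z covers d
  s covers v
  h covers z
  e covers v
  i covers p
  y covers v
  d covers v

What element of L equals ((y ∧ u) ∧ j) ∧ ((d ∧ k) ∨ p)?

y ∧ u = y
y ∧ j = v
d ∧ k = d
d ∨ p = h
v ∧ h = v

v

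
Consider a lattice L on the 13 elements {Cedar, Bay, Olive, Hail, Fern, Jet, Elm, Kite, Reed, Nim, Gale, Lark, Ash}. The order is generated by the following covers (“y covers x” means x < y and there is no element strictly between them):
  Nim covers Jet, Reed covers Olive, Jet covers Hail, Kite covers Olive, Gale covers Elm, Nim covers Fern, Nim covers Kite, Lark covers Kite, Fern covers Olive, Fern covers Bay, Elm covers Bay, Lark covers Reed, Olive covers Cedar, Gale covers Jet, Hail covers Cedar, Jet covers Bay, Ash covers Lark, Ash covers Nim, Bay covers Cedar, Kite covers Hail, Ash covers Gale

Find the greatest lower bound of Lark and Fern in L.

Common lower bounds of {Lark, Fern}: Cedar, Olive.
The greatest among these is Olive.

Olive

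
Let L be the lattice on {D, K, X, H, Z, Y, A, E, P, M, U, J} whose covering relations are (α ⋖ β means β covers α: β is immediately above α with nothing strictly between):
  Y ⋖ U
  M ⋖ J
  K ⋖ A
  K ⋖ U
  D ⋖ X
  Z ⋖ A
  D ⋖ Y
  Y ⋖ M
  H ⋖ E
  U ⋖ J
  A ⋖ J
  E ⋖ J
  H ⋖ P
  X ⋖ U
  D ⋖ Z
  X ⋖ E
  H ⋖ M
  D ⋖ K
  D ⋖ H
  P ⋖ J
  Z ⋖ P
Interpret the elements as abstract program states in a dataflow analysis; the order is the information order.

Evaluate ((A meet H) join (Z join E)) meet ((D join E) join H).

E

A ∧ H = D
Z ∨ E = J
D ∨ J = J
D ∨ E = E
E ∨ H = E
J ∧ E = E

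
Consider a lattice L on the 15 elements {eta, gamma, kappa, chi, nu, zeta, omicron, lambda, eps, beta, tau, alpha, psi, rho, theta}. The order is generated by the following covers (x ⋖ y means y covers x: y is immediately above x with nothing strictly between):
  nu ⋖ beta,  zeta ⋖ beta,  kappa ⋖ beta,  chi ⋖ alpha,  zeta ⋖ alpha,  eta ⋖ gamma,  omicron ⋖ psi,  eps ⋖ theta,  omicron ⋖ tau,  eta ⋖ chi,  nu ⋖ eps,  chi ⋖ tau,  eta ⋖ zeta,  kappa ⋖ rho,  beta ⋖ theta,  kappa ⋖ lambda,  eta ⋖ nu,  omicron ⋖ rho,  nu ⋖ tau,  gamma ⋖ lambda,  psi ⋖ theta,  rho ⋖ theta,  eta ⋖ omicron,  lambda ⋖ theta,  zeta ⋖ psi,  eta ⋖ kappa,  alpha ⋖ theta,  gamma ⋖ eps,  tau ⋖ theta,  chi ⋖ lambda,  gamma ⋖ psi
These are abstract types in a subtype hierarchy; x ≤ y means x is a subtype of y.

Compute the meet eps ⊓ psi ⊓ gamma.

gamma

Common lower bounds of {eps, psi, gamma}: eta, gamma.
The greatest among these is gamma.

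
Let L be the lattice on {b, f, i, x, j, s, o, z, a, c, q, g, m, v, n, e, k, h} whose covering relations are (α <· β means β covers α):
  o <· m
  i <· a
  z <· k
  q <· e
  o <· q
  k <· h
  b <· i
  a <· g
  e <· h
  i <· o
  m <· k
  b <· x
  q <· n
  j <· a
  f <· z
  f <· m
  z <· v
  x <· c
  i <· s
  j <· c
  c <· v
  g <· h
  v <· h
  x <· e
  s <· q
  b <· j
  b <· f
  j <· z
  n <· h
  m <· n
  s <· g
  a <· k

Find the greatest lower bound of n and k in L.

m

Common lower bounds of {n, k}: b, f, i, m, o.
The greatest among these is m.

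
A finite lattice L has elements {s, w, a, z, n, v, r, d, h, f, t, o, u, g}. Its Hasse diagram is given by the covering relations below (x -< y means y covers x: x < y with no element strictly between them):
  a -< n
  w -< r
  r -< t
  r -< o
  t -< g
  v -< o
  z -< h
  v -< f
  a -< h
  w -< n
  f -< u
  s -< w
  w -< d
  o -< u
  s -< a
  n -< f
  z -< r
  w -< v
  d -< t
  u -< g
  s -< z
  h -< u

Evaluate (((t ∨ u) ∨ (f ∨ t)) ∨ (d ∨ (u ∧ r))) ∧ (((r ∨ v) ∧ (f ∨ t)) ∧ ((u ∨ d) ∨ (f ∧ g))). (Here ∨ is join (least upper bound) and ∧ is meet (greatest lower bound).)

t ∨ u = g
f ∨ t = g
g ∨ g = g
u ∧ r = r
d ∨ r = t
g ∨ t = g
r ∨ v = o
f ∨ t = g
o ∧ g = o
u ∨ d = g
f ∧ g = f
g ∨ f = g
o ∧ g = o
g ∧ o = o

o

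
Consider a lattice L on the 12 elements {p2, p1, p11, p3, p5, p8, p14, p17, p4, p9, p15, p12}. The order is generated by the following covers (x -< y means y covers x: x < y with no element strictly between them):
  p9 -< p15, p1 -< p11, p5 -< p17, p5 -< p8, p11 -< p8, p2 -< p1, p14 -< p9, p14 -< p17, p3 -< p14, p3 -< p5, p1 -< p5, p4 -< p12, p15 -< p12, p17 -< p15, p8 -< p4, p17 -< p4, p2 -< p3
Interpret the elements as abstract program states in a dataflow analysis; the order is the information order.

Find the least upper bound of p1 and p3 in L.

Common upper bounds of {p1, p3}: p12, p15, p17, p4, p5, p8.
The least among these is p5.

p5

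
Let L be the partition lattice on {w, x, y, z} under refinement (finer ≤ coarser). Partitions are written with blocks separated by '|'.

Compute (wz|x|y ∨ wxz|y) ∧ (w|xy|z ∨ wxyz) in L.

wxz|y

wz|x|y ∨ wxz|y = wxz|y
w|xy|z ∨ wxyz = wxyz
wxz|y ∧ wxyz = wxz|y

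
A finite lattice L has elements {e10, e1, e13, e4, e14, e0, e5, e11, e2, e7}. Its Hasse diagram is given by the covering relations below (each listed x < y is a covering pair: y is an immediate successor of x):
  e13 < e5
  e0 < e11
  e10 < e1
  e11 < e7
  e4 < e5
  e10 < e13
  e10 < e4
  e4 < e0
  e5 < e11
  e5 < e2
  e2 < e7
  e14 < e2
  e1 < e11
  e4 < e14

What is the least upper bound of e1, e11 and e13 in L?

Common upper bounds of {e1, e11, e13}: e11, e7.
The least among these is e11.

e11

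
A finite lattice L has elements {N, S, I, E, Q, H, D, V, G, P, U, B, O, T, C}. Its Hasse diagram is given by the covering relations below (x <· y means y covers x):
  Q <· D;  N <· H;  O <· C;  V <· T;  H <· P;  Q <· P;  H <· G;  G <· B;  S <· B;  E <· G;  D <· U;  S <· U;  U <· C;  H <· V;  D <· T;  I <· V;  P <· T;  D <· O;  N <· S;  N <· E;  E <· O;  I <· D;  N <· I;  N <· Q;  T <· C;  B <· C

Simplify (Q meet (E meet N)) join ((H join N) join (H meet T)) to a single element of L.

H

E ∧ N = N
Q ∧ N = N
H ∨ N = H
H ∧ T = H
H ∨ H = H
N ∨ H = H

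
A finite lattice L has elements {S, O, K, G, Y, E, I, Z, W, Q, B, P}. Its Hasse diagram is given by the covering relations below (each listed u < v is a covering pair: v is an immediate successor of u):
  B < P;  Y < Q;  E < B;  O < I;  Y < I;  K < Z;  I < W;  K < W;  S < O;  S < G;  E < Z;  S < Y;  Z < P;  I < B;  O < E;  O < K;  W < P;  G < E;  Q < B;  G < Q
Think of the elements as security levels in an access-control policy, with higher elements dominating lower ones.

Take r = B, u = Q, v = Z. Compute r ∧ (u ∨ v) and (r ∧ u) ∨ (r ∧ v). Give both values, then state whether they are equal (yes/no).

B; B; yes

u ∨ v = P, so r ∧ (u ∨ v) = B ∧ P = B.
r ∧ u = Q and r ∧ v = E, so (r ∧ u) ∨ (r ∧ v) = Q ∨ E = B.
Equal: yes.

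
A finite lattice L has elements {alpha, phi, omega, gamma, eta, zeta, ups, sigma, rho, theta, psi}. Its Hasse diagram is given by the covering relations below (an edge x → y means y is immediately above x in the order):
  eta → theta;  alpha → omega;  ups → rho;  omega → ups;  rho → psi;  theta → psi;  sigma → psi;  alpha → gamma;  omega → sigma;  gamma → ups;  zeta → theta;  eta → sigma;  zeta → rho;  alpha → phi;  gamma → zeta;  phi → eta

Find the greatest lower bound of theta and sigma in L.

eta

Common lower bounds of {theta, sigma}: alpha, eta, phi.
The greatest among these is eta.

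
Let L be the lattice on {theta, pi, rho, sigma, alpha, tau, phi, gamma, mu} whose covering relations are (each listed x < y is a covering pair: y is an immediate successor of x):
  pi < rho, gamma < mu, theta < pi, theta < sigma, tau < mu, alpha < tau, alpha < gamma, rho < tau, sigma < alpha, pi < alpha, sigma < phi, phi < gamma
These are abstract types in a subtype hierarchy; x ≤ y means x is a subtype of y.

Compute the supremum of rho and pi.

rho

Common upper bounds of {rho, pi}: mu, rho, tau.
The least among these is rho.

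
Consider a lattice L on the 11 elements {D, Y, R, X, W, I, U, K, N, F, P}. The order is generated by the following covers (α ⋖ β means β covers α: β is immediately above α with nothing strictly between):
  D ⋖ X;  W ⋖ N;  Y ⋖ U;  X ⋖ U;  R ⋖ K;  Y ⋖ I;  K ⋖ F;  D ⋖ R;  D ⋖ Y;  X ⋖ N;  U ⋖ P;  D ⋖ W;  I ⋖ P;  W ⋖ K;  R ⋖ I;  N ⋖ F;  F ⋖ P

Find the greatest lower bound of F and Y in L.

Common lower bounds of {F, Y}: D.
The greatest among these is D.

D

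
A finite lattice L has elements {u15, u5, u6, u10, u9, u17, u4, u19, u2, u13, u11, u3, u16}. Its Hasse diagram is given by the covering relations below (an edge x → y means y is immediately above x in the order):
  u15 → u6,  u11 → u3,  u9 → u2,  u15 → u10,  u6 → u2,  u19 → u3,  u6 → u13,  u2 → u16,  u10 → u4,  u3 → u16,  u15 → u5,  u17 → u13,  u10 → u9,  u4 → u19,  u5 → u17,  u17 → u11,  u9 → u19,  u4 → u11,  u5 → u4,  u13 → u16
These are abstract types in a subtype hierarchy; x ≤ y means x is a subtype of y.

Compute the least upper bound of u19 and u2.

Common upper bounds of {u19, u2}: u16.
The least among these is u16.

u16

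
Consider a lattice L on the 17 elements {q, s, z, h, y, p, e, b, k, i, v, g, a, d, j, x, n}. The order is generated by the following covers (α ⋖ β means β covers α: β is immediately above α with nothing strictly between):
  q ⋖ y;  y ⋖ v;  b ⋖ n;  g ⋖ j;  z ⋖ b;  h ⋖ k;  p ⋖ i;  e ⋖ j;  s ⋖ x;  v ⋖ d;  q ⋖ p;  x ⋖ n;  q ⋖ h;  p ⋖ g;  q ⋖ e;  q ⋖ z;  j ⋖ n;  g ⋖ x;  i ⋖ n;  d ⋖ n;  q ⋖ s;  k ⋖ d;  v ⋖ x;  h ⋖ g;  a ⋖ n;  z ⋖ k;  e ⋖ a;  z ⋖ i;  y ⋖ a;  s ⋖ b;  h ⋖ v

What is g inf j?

g

Common lower bounds of {g, j}: g, h, p, q.
The greatest among these is g.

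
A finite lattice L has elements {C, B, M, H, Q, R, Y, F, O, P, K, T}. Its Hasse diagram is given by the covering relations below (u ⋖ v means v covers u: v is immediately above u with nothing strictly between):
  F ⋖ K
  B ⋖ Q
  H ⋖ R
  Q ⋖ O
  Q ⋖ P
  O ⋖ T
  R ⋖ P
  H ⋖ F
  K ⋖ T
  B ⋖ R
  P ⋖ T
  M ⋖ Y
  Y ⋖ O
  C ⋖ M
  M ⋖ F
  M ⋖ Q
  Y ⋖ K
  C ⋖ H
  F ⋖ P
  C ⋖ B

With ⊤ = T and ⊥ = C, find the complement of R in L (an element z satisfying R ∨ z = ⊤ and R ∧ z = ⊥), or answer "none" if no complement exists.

Y

Need z with R ∨ z = T and R ∧ z = C.
Checking each element gives: Y.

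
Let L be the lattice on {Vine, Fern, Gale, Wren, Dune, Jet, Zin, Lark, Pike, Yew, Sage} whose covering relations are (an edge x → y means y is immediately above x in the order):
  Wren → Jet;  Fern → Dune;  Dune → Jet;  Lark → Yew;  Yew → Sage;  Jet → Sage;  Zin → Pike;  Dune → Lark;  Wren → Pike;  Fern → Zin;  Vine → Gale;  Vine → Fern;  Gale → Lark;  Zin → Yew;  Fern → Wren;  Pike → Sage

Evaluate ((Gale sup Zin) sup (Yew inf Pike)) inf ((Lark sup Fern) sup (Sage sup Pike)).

Gale ∨ Zin = Yew
Yew ∧ Pike = Zin
Yew ∨ Zin = Yew
Lark ∨ Fern = Lark
Sage ∨ Pike = Sage
Lark ∨ Sage = Sage
Yew ∧ Sage = Yew

Yew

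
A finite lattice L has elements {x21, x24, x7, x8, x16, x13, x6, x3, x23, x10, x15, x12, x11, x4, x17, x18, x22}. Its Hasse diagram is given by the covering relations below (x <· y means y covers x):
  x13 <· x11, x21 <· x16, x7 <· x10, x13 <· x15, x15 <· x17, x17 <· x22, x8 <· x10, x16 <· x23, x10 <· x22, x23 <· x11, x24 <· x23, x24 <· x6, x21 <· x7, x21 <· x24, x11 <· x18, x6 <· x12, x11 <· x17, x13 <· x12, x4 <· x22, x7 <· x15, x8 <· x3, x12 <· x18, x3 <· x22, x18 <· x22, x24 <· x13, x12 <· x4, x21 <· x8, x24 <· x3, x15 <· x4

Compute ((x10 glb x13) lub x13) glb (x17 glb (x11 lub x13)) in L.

x10 ∧ x13 = x21
x21 ∨ x13 = x13
x11 ∨ x13 = x11
x17 ∧ x11 = x11
x13 ∧ x11 = x13

x13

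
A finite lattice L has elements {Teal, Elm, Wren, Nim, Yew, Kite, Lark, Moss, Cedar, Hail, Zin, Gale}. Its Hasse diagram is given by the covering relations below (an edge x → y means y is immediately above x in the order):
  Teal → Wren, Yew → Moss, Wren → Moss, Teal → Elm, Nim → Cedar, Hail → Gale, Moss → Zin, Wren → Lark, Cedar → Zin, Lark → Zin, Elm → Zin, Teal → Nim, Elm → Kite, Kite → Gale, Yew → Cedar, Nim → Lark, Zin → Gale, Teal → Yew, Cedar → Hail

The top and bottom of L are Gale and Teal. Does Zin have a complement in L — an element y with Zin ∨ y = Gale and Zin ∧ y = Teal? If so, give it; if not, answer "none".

For every candidate y, either Zin ∨ y ≠ Gale or Zin ∧ y ≠ Teal; no complement exists.

none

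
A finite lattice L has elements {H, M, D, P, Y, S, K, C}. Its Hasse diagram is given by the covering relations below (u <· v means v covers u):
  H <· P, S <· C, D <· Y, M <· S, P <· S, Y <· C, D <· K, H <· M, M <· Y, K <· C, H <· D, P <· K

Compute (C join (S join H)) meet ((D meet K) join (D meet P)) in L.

S ∨ H = S
C ∨ S = C
D ∧ K = D
D ∧ P = H
D ∨ H = D
C ∧ D = D

D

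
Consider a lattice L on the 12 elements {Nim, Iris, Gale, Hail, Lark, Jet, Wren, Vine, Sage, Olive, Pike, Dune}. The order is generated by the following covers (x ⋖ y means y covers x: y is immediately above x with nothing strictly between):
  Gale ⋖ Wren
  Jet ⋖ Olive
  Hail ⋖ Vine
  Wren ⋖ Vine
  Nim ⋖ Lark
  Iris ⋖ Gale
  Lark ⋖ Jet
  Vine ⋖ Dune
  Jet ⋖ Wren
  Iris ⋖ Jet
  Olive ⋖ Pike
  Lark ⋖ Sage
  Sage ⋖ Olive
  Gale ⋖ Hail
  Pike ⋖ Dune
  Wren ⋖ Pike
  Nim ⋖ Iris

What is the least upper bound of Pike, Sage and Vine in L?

Common upper bounds of {Pike, Sage, Vine}: Dune.
The least among these is Dune.

Dune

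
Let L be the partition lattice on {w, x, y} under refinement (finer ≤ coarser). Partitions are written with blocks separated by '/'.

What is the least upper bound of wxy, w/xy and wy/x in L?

The join of wxy, w/xy, wy/x merges any blocks that overlap across the partitions, giving wxy.

wxy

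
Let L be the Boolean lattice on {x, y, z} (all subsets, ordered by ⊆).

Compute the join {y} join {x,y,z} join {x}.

{x,y,z}

Common upper bounds of {{y}, {x,y,z}, {x}}: {x,y,z}.
The least among these is {x,y,z}.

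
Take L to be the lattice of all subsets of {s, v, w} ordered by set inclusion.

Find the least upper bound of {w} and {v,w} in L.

Common upper bounds of {{w}, {v,w}}: {s,v,w}, {v,w}.
The least among these is {v,w}.

{v,w}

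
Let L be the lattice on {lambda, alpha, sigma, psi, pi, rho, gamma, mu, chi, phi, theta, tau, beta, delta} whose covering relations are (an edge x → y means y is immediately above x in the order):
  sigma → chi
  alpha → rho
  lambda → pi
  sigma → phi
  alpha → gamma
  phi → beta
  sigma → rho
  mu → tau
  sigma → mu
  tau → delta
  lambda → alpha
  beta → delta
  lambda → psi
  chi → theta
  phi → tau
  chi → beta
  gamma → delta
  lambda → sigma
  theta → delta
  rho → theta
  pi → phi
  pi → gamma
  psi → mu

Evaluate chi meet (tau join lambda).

sigma

tau ∨ lambda = tau
chi ∧ tau = sigma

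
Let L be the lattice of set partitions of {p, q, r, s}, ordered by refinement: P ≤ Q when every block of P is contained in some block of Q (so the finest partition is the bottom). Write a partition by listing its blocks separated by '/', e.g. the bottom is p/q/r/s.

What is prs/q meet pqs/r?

Common lower bounds of {prs/q, pqs/r}: p/q/r/s, ps/q/r.
The greatest among these is ps/q/r.

ps/q/r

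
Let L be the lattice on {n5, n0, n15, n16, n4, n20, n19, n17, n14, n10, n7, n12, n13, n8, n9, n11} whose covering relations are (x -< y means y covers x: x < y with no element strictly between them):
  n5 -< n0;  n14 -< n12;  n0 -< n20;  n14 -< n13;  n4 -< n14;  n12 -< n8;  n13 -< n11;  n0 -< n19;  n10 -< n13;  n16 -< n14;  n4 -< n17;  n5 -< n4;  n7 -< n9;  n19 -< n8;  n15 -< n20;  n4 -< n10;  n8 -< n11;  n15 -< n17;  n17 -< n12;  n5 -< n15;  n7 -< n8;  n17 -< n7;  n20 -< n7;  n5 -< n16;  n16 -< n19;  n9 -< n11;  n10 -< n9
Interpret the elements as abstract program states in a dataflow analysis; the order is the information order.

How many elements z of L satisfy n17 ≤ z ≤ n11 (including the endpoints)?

6

The interval [n17, n11] = {n11, n12, n17, n7, n8, n9}, which has 6 elements.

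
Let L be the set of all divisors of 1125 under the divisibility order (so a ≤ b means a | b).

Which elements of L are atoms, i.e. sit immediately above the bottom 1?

The atoms are exactly the elements that cover 1: 3, 5.

3, 5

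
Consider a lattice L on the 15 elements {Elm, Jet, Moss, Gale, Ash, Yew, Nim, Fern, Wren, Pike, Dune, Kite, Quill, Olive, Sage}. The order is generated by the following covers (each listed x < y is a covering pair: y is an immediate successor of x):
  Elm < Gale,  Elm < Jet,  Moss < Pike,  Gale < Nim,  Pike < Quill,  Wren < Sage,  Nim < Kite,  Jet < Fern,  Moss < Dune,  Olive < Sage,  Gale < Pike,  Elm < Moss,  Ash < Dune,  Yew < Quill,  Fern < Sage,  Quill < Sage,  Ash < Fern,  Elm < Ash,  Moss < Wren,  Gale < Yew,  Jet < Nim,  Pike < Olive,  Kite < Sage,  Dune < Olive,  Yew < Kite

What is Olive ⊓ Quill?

Pike

Common lower bounds of {Olive, Quill}: Elm, Gale, Moss, Pike.
The greatest among these is Pike.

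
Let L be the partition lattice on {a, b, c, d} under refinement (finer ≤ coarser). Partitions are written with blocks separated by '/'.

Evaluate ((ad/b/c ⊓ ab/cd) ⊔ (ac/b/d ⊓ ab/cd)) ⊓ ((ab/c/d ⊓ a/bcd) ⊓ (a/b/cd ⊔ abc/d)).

a/b/c/d

ad/b/c ∧ ab/cd = a/b/c/d
ac/b/d ∧ ab/cd = a/b/c/d
a/b/c/d ∨ a/b/c/d = a/b/c/d
ab/c/d ∧ a/bcd = a/b/c/d
a/b/cd ∨ abc/d = abcd
a/b/c/d ∧ abcd = a/b/c/d
a/b/c/d ∧ a/b/c/d = a/b/c/d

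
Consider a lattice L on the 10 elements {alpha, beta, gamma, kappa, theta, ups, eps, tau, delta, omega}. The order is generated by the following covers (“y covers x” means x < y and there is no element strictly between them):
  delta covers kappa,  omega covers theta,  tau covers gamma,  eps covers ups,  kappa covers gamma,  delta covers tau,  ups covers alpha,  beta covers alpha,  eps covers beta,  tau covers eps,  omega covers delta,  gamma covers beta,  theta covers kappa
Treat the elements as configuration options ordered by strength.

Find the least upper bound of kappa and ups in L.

delta

Common upper bounds of {kappa, ups}: delta, omega.
The least among these is delta.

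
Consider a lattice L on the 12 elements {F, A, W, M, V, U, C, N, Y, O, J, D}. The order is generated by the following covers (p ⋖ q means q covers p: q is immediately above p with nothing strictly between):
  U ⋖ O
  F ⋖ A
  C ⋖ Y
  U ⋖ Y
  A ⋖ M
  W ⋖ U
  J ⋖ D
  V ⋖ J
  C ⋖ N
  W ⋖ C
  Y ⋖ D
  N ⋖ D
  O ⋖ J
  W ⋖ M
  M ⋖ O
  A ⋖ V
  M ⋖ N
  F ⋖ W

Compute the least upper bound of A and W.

Common upper bounds of {A, W}: D, J, M, N, O.
The least among these is M.

M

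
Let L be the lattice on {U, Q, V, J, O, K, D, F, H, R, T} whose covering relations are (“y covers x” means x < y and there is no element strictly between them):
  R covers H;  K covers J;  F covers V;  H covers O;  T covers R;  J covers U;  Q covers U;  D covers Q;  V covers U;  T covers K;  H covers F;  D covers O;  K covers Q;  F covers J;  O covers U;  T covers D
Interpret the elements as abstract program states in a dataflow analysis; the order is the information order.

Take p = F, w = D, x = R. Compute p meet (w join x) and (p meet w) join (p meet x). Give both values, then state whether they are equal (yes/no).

F; F; yes

w join x = T, so p meet (w join x) = F meet T = F.
p meet w = U and p meet x = F, so (p meet w) join (p meet x) = U join F = F.
Equal: yes.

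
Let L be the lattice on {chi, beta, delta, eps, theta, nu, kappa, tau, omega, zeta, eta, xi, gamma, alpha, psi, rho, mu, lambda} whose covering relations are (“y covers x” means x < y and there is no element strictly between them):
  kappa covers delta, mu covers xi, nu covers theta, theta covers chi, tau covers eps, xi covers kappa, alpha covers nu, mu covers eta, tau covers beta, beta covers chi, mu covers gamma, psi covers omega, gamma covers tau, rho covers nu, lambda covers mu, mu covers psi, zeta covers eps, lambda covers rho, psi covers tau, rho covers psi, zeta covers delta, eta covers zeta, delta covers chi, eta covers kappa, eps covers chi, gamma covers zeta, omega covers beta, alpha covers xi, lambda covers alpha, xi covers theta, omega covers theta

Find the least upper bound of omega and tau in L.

psi

Common upper bounds of {omega, tau}: lambda, mu, psi, rho.
The least among these is psi.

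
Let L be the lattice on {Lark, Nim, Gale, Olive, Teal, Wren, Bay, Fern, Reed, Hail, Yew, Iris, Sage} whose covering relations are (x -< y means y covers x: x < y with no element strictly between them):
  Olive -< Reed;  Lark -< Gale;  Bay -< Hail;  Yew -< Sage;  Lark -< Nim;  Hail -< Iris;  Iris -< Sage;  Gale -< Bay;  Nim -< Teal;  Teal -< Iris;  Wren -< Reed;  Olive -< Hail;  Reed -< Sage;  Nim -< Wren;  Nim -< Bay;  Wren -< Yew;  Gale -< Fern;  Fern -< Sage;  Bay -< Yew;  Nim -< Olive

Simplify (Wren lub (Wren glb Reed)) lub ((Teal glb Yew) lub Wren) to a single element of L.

Wren

Wren ∧ Reed = Wren
Wren ∨ Wren = Wren
Teal ∧ Yew = Nim
Nim ∨ Wren = Wren
Wren ∨ Wren = Wren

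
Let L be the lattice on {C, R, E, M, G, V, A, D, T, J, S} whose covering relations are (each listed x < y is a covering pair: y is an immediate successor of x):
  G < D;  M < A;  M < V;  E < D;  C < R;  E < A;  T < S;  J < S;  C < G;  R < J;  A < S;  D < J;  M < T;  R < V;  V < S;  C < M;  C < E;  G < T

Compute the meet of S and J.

J

Common lower bounds of {S, J}: C, D, E, G, J, R.
The greatest among these is J.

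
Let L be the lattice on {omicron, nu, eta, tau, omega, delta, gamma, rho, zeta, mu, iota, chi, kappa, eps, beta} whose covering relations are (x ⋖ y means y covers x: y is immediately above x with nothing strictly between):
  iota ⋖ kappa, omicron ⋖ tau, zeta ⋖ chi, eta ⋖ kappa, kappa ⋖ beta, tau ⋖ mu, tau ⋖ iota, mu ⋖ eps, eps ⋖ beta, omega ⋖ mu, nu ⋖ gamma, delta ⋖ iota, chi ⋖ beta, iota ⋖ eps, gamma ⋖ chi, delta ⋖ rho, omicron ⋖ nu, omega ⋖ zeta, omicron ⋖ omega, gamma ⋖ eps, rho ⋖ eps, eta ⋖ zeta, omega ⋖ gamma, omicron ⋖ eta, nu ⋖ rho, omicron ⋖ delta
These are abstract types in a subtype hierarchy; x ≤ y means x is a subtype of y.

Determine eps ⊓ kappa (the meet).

iota

Common lower bounds of {eps, kappa}: delta, iota, omicron, tau.
The greatest among these is iota.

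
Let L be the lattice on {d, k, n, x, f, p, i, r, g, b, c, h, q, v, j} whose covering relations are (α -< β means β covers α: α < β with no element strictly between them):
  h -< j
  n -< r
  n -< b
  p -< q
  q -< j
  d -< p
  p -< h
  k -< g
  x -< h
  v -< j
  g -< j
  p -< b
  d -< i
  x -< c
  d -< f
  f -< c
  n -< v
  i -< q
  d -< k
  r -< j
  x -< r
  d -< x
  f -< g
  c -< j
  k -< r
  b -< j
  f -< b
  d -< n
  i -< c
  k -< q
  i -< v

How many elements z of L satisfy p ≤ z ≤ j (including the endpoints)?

5

The interval [p, j] = {b, h, j, p, q}, which has 5 elements.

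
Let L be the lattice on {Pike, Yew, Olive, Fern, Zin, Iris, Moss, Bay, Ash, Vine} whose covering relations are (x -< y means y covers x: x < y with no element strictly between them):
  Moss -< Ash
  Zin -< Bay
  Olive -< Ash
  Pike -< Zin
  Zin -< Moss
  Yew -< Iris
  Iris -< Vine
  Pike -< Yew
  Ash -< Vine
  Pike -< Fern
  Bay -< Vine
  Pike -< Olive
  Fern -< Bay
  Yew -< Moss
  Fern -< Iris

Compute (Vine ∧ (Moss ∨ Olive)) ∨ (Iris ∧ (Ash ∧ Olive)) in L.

Ash

Moss ∨ Olive = Ash
Vine ∧ Ash = Ash
Ash ∧ Olive = Olive
Iris ∧ Olive = Pike
Ash ∨ Pike = Ash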